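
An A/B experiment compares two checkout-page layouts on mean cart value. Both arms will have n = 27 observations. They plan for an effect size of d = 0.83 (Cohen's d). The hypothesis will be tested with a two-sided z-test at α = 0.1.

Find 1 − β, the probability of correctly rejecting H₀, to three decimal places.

Power ≈ 0.920

Noncentrality parameter: δ = d·√(n/2) = 0.83 × √(27/2) = 3.0496
Critical value for a two-sided test at α = 0.1: z_{α/2} = 1.645.
Power = Φ(δ − 1.645) + Φ(−δ − 1.645) = Φ(1.405) + Φ(-4.694) = 0.9200 + 0.0000 = 0.9200.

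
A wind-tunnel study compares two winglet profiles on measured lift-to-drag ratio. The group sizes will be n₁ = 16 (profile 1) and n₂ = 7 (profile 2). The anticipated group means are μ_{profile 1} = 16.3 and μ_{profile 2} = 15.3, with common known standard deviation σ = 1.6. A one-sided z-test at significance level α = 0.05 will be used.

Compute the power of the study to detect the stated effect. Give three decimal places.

Standardized effect: d = |μ_{profile 1} − μ_{profile 2}| / σ = |16.3 − 15.3| / 1.6 = 0.6250
Noncentrality parameter: δ = d / √(1/n₁ + 1/n₂) = 0.6250 / √(1/16 + 1/7) = 1.3792
One-sided α = 0.05 → critical value z_{0.05} = 1.645.
Power = P(Z > 1.645 − δ) = Φ(-0.266) = 0.3953.

Power ≈ 0.395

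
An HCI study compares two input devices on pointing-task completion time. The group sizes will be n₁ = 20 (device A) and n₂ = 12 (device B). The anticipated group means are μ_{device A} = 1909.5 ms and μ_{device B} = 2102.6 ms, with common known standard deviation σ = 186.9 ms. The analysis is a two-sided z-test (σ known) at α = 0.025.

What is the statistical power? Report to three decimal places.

Standardized effect: d = |μ_{device A} − μ_{device B}| / σ = |1909.5 − 2102.6| / 186.9 = 1.0332
Noncentrality parameter: δ = d / √(1/n₁ + 1/n₂) = 1.0332 / √(1/20 + 1/12) = 2.8295
Critical value for a two-sided test at α = 0.025: z_{α/2} = 2.241.
Power = Φ(δ − 2.241) + Φ(−δ − 2.241) = Φ(0.588) + Φ(-5.071) = 0.7218 + 0.0000 = 0.7218.

Power ≈ 0.722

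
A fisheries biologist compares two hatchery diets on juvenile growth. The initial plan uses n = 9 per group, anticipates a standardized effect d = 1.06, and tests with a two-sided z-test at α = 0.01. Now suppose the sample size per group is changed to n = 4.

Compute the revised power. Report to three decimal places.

With n = 4 per group: δ = d·√(n/2) = 1.06 × √(4/2) = 1.4991. Critical value z_{0.005} = 2.576.
Revised power = Φ(δ − 2.576) + Φ(−δ − 2.576) = Φ(-1.077) + Φ(-4.075) = 0.1408 + 0.0000 = 0.1408.

Power ≈ 0.141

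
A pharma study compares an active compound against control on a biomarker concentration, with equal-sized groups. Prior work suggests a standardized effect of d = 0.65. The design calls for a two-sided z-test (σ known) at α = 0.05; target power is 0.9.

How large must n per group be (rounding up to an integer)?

For power 0.9 need Φ(δ − z_{0.025}) = 0.9, so δ = z_{0.025} + z_{0.10} = 1.960 + 1.282 = 3.242.
(The Φ(−δ − z_{α/2}) term is vanishingly small for δ > 0 and is dropped in the standard sample-size formula.)
δ = d·√(n/2) ⇒ n = 2(δ/d)² = 2 × (3.242 / 0.65)² = 49.74.
Rounding up, n = 50 per group.

n = 50 per group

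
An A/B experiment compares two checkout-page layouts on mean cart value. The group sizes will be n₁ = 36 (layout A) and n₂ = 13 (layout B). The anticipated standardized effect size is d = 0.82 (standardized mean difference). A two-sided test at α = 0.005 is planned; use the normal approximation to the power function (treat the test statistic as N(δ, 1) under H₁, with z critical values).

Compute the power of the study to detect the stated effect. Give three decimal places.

Power ≈ 0.392

Noncentrality parameter: λ = d / √(1/n₁ + 1/n₂) = 0.82 / √(1/36 + 1/13) = 2.5342
Critical value for a two-sided test at α = 0.005: z_{α/2} = 2.807.
Power = Φ(λ − 2.807) + Φ(−λ − 2.807) = Φ(-0.273) + Φ(-5.341) = 0.3925 + 0.0000 = 0.3925.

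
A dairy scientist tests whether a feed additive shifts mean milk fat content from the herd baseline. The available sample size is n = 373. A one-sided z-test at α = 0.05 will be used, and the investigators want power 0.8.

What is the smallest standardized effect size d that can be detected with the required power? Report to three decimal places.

Need Φ(δ − 1.645) = 0.8, so δ = 1.645 + 0.842 = 2.486.
δ = d·√n ⇒ d = δ/√n = 2.486/√373 = 0.1287.

d ≈ 0.129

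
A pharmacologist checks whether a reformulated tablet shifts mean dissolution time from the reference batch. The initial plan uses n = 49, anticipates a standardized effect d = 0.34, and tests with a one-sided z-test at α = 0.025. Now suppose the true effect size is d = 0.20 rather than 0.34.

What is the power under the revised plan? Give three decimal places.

Power ≈ 0.288

With d = 0.20: δ = d·√n = 0.20 × √49 = 1.4000. Critical value z_{0.025} = 1.960.
Revised power = P(Z > 1.960 − δ) = Φ(-0.560) = 0.2878.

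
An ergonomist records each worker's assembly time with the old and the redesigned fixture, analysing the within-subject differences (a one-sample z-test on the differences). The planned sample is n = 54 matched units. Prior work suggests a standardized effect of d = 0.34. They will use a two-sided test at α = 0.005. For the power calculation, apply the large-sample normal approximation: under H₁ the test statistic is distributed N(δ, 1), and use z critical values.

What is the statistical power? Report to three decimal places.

Noncentrality parameter: δ = d·√n = 0.34 × √54 = 2.4985
Two-sided α = 0.005 → critical value z_{0.0025} = 2.807.
Power = Φ(δ − 2.807) + Φ(−δ − 2.807) = Φ(-0.309) + Φ(-5.306) = 0.3788 + 0.0000 = 0.3788.

Power ≈ 0.379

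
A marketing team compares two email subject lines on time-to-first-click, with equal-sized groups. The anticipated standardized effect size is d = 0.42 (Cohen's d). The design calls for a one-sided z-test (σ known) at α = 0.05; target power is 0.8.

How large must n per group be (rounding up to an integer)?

Set Φ(δ − 1.645) = 0.8; then δ − 1.645 = Φ⁻¹(0.8) = 0.842, giving δ = 2.486.
δ = d·√(n/2) ⇒ n = 2(δ/d)² = 2 × (2.486 / 0.42)² = 70.10.
Round up to the next whole unit.

n = 71 per group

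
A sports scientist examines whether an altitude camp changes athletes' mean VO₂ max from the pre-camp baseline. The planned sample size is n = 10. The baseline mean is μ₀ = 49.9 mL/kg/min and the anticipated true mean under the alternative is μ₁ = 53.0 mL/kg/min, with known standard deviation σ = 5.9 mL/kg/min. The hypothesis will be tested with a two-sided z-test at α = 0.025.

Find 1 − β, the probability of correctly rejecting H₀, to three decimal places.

Standardized effect: d = |μ₁ − μ₀| / σ = |53.0 − 49.9| / 5.9 = 0.5254
Noncentrality parameter: δ = d·√n = 0.5254 × √10 = 1.6615
Critical value for a two-sided test at α = 0.025: z_{α/2} = 2.241.
Power = Φ(δ − 2.241) + Φ(−δ − 2.241) = Φ(-0.580) + Φ(-3.903) = 0.2810 + 0.0000 = 0.2810.

Power ≈ 0.281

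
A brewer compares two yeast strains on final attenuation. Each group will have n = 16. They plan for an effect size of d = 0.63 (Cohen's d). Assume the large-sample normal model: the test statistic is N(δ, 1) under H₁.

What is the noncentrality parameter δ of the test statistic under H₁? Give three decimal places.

The noncentrality parameter scales effect size by the design's sample-size factor: δ = d·√(n/2) = 0.63 × √(16/2) = 1.7819

δ ≈ 1.782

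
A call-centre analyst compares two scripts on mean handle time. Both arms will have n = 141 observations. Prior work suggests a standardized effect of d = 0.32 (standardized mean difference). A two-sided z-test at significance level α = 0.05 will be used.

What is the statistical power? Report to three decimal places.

Noncentrality parameter: δ = d·√(n/2) = 0.32 × √(141/2) = 2.6869
Critical value for a two-sided test at α = 0.05: z_{α/2} = 1.960.
Power = Φ(δ − 1.960) + Φ(−δ − 1.960) = Φ(0.727) + Φ(-4.647) = 0.7664 + 0.0000 = 0.7664.

Power ≈ 0.766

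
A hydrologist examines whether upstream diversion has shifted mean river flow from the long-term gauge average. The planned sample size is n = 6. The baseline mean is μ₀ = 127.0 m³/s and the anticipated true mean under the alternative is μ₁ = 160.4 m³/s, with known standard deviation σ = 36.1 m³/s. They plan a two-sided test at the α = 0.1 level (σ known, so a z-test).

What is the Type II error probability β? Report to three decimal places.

β ≈ 0.267

Standardized effect: d = |μ₁ − μ₀| / σ = |160.4 − 127.0| / 36.1 = 0.9252
Noncentrality parameter: δ = d·√n = 0.9252 × √6 = 2.2663
Critical value for a two-sided test at α = 0.1: z_{α/2} = 1.645.
Power = Φ(δ − 1.645) + Φ(−δ − 1.645) = Φ(0.621) + Φ(-3.911) = 0.7328 + 0.0000 = 0.7329.
Type II error: β = 1 − power = 1 − 0.7329 = 0.2671.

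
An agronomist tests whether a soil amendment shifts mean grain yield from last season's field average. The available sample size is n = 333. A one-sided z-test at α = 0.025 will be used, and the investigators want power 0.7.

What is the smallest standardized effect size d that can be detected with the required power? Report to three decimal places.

Required noncentrality: δ = z_{0.025} + z_{0.30} = 1.960 + 0.524 = 2.484.
δ = d·√n ⇒ d = δ/√n = 2.484/√333 = 0.1361.

d ≈ 0.136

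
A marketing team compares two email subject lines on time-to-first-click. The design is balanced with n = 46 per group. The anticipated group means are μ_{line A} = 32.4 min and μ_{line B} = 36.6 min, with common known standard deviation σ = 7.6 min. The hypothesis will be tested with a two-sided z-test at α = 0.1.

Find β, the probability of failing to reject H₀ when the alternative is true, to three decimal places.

β ≈ 0.157

Standardized effect: d = |μ_{line A} − μ_{line B}| / σ = |32.4 − 36.6| / 7.6 = 0.5526
Noncentrality parameter: δ = d·√(n/2) = 0.5526 × √(46/2) = 2.6503
Critical value for a two-sided test at α = 0.1: z_{α/2} = 1.645.
Power = Φ(δ − 1.645) + Φ(−δ − 1.645) = Φ(1.005) + Φ(-4.295) = 0.8427 + 0.0000 = 0.8427.
Type II error: β = 1 − power = 1 − 0.8427 = 0.1573.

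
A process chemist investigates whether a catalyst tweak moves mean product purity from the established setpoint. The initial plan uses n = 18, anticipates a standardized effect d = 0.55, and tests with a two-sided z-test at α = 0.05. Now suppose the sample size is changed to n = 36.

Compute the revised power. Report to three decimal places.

With n = 36: δ = d·√n = 0.55 × √36 = 3.3000. Critical value z_{0.025} = 1.960.
Revised power = Φ(δ − 1.960) + Φ(−δ − 1.960) = Φ(1.340) + Φ(-5.260) = 0.9099 + 0.0000 = 0.9099.

Power ≈ 0.910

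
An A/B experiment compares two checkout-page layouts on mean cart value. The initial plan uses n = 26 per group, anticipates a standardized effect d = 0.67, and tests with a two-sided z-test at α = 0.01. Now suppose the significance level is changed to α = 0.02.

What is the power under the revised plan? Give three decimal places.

δ = d·√(n/2) = 0.67 × √(26/2) = 2.4157 (unchanged). New critical value: z_{0.01} = 2.326.
Revised power = Φ(δ − 2.326) + Φ(−δ − 2.326) = Φ(0.089) + Φ(-4.742) = 0.5356 + 0.0000 = 0.5356.

Power ≈ 0.536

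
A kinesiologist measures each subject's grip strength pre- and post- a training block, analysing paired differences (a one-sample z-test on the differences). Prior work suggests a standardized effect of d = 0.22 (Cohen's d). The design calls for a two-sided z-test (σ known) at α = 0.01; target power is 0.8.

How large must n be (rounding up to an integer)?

n = 242

Set Φ(δ − 2.576) = 0.8; then δ − 2.576 = Φ⁻¹(0.8) = 0.842, giving δ = 3.417.
(Ignoring the negligible lower-tail rejection probability gives the usual closed-form inversion.)
δ = d·√n ⇒ n = (δ/d)² = (3.417 / 0.22)² = 241.30.
Round up to the next whole unit.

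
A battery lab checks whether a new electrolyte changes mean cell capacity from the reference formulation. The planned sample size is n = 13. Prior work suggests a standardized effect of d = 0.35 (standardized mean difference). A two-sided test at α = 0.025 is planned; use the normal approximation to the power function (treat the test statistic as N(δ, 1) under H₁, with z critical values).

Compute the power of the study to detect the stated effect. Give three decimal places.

Noncentrality parameter: δ = d·√n = 0.35 × √13 = 1.2619
Two-sided α = 0.025 → critical value z_{0.0125} = 2.241.
Power = Φ(δ − 2.241) + Φ(−δ − 2.241) = Φ(-0.979) + Φ(-3.503) = 0.1637 + 0.0002 = 0.1639.

Power ≈ 0.164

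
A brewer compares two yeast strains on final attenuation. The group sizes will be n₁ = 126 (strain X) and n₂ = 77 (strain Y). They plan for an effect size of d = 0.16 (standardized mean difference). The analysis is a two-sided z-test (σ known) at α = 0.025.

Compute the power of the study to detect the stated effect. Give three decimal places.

Power ≈ 0.129

Noncentrality parameter: δ = d / √(1/n₁ + 1/n₂) = 0.16 / √(1/126 + 1/77) = 1.1061
Critical value for a two-sided test at α = 0.025: z_{α/2} = 2.241.
Power = Φ(δ − 2.241) + Φ(−δ − 2.241) = Φ(-1.135) + Φ(-3.348) = 0.1281 + 0.0004 = 0.1285.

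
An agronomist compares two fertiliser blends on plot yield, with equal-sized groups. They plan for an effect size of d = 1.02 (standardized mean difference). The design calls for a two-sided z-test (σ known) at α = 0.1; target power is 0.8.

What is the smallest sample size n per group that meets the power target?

n = 12 per group

Set Φ(δ − 1.645) = 0.8; then δ − 1.645 = Φ⁻¹(0.8) = 0.842, giving δ = 2.486.
(Ignoring the negligible lower-tail rejection probability gives the usual closed-form inversion.)
δ = d·√(n/2) ⇒ n = 2(δ/d)² = 2 × (2.486 / 1.02)² = 11.88.
Rounding up, n = 12 per group.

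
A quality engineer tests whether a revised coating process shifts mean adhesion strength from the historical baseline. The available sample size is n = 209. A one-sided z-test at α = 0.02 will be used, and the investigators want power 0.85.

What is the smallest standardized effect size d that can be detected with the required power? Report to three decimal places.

Required noncentrality: δ = z_{0.02} + z_{0.15} = 2.054 + 1.036 = 3.090.
δ = d·√n ⇒ d = δ/√n = 3.090/√209 = 0.2138.

d ≈ 0.214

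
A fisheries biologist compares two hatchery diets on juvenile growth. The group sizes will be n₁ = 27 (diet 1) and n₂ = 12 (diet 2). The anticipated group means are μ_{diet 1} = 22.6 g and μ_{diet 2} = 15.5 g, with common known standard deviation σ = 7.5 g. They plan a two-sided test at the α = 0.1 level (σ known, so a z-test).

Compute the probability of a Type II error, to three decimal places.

β ≈ 0.139

Standardized effect: d = |μ_{diet 1} − μ_{diet 2}| / σ = |22.6 − 15.5| / 7.5 = 0.9467
Noncentrality parameter: δ = d / √(1/n₁ + 1/n₂) = 0.9467 / √(1/27 + 1/12) = 2.7286
Two-sided α = 0.1 → critical value z_{0.05} = 1.645.
Power = Φ(δ − 1.645) + Φ(−δ − 1.645) = Φ(1.084) + Φ(-4.373) = 0.8608 + 0.0000 = 0.8608.
Type II error: β = 1 − power = 1 − 0.8608 = 0.1392.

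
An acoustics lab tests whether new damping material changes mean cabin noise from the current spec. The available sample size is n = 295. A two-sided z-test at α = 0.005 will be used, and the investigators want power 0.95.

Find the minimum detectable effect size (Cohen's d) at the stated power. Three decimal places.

Required noncentrality: δ = z_{0.0025} + z_{0.05} = 2.807 + 1.645 = 4.452.
(The second rejection-region term Φ(−δ − z_{α/2}) is negligible and dropped.)
δ = d·√n ⇒ d = δ/√n = 4.452/√295 = 0.2592.

d ≈ 0.259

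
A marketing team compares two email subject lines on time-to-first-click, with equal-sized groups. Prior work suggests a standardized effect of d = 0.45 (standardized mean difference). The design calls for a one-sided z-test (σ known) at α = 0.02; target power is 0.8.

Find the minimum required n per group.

Set Φ(δ − 2.054) = 0.8; then δ − 2.054 = Φ⁻¹(0.8) = 0.842, giving δ = 2.895.
δ = d·√(n/2) ⇒ n = 2(δ/d)² = 2 × (2.895 / 0.45)² = 82.80.
Rounding up, n = 83 per group.

n = 83 per group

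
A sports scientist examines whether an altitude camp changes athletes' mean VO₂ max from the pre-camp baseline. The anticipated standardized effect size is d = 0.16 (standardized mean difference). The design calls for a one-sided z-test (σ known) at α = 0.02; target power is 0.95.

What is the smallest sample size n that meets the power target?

n = 535

Set Φ(δ − 2.054) = 0.95; then δ − 2.054 = Φ⁻¹(0.95) = 1.645, giving δ = 3.699.
δ = d·√n ⇒ n = (δ/d)² = (3.699 / 0.16)² = 534.36.
Rounding up, n = 535.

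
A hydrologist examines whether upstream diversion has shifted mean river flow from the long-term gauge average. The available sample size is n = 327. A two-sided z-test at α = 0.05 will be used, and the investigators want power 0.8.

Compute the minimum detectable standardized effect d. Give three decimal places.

Required noncentrality: δ = z_{0.025} + z_{0.20} = 1.960 + 0.842 = 2.802.
(Lower-tail contribution to power is negligible for δ > 0.)
δ = d·√n ⇒ d = δ/√n = 2.802/√327 = 0.1549.

d ≈ 0.155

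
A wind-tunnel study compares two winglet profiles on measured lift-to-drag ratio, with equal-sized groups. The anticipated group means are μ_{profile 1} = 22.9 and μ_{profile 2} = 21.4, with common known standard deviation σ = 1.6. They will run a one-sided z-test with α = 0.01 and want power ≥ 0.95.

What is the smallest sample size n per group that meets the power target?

n = 36 per group

Standardized effect: d = |μ_{profile 1} − μ_{profile 2}| / σ = |22.9 − 21.4| / 1.6 = 0.9375
Set Φ(δ − 2.326) = 0.95; then δ − 2.326 = Φ⁻¹(0.95) = 1.645, giving δ = 3.971.
δ = d·√(n/2) ⇒ n = 2(δ/d)² = 2 × (3.971 / 0.9375)² = 35.89.
Rounding up, n = 36 per group.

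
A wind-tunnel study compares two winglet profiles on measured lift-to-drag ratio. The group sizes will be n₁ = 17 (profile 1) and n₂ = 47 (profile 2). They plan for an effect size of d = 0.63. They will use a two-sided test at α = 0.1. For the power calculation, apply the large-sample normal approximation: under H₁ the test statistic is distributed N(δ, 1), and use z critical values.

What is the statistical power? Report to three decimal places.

Power ≈ 0.719

Noncentrality parameter: δ = d / √(1/n₁ + 1/n₂) = 0.63 / √(1/17 + 1/47) = 2.2260
Critical value for a two-sided test at α = 0.1: z_{α/2} = 1.645.
Power = Φ(δ − 1.645) + Φ(−δ − 1.645) = Φ(0.581) + Φ(-3.871) = 0.7194 + 0.0001 = 0.7195.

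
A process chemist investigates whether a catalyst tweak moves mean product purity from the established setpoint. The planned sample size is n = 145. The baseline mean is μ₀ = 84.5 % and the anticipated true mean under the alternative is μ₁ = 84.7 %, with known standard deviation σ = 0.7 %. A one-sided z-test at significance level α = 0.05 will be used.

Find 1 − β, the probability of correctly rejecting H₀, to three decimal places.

Standardized effect: d = |μ₁ − μ₀| / σ = |84.7 − 84.5| / 0.7 = 0.2857
Noncentrality parameter: δ = d·√n = 0.2857 × √145 = 3.4405
Critical value for a one-sided test at α = 0.05: z_α = 1.645.
Power = P(Z > 1.645 − δ) = Φ(1.796) = 0.9637.

Power ≈ 0.964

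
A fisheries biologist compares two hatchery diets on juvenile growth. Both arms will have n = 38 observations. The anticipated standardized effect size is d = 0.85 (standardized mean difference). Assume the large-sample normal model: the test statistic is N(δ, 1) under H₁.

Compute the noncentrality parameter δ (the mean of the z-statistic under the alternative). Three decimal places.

δ ≈ 3.705

δ = d·√(n/2) = 0.85 × √(38/2) = 3.7051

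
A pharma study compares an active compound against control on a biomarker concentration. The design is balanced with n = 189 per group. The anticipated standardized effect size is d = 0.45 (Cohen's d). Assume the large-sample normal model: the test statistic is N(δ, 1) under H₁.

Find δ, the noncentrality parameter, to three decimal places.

δ ≈ 4.374

δ = d·√(n/2) = 0.45 × √(189/2) = 4.3745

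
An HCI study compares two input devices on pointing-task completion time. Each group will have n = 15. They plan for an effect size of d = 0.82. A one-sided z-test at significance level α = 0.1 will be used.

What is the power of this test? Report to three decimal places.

Power ≈ 0.833

Noncentrality parameter: δ = d·√(n/2) = 0.82 × √(15/2) = 2.2457
Critical value for a one-sided test at α = 0.1: z_α = 1.282.
Power = Φ(δ − 1.282) = Φ(0.964) = 0.8325.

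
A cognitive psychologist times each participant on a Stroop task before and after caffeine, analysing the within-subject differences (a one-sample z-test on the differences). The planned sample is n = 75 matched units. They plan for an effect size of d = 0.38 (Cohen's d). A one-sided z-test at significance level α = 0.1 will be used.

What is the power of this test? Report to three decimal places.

Power ≈ 0.978

Noncentrality parameter: λ = d·√n = 0.38 × √75 = 3.2909
One-sided α = 0.1 → critical value z_{0.1} = 1.282.
Power = Φ(λ − 1.282) = Φ(2.009) = 0.9777.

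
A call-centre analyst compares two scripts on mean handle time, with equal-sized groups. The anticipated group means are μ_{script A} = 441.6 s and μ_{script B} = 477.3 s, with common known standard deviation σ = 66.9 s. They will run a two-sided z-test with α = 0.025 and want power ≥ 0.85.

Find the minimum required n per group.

Standardized effect: d = |μ_{script A} − μ_{script B}| / σ = |441.6 − 477.3| / 66.9 = 0.5336
Set Φ(δ − 2.241) = 0.85; then δ − 2.241 = Φ⁻¹(0.85) = 1.036, giving δ = 3.278.
(Ignoring the negligible lower-tail rejection probability gives the usual closed-form inversion.)
δ = d·√(n/2) ⇒ n = 2(δ/d)² = 2 × (3.278 / 0.5336)² = 75.46.
Rounding up, n = 76 per group.

n = 76 per group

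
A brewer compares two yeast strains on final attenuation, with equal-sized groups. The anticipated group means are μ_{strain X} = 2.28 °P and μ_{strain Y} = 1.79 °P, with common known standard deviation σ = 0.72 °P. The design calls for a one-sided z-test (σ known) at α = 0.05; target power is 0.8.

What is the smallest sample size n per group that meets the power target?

n = 27 per group

Standardized effect: d = |μ_{strain X} − μ_{strain Y}| / σ = |2.28 − 1.79| / 0.72 = 0.6806
Set Φ(δ − 1.645) = 0.8; then δ − 1.645 = Φ⁻¹(0.8) = 0.842, giving δ = 2.486.
δ = d·√(n/2) ⇒ n = 2(δ/d)² = 2 × (2.486 / 0.6806)² = 26.70.
Rounding up, n = 27 per group.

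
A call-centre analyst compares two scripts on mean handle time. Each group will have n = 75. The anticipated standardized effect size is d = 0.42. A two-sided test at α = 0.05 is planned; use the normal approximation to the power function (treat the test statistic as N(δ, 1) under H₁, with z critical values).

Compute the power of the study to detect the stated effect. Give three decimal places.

Power ≈ 0.730

Noncentrality parameter: δ = d·√(n/2) = 0.42 × √(75/2) = 2.5720
Two-sided α = 0.05 → critical value z_{0.025} = 1.960.
Power = Φ(δ − 1.960) + Φ(−δ − 1.960) = Φ(0.612) + Φ(-4.532) = 0.7297 + 0.0000 = 0.7297.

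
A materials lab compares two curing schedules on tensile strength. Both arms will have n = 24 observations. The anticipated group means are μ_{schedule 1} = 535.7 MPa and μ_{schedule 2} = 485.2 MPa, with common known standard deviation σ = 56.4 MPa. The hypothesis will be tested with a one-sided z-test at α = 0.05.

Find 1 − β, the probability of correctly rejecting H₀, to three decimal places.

Standardized effect: d = |μ_{schedule 1} − μ_{schedule 2}| / σ = |535.7 − 485.2| / 56.4 = 0.8954
Noncentrality parameter: λ = d·√(n/2) = 0.8954 × √(24/2) = 3.1017
Critical value for a one-sided test at α = 0.05: z_α = 1.645.
Power = P(Z > 1.645 − λ) = Φ(1.457) = 0.9274.

Power ≈ 0.927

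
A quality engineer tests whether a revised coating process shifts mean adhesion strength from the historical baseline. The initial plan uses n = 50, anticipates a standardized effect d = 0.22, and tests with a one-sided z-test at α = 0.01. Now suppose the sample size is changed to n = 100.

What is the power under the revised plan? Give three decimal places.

Power ≈ 0.450

With n = 100: δ = d·√n = 0.22 × √100 = 2.2000. Critical value z_{0.01} = 2.326.
Revised power = Φ(δ − 2.326) = Φ(-0.126) = 0.4497.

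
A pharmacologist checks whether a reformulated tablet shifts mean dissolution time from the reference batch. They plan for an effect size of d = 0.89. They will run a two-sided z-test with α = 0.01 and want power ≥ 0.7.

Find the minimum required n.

n = 13

For power 0.7 need Φ(δ − z_{0.005}) = 0.7, so δ = z_{0.005} + z_{0.30} = 2.576 + 0.524 = 3.100.
(The Φ(−δ − z_{α/2}) term is vanishingly small for δ > 0 and is dropped in the standard sample-size formula.)
δ = d·√n ⇒ n = (δ/d)² = (3.100 / 0.89)² = 12.13.
Round up to the next whole unit.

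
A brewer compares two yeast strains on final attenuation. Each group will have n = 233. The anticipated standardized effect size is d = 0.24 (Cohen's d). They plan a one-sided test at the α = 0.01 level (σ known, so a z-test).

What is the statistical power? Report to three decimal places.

Noncentrality parameter: δ = d·√(n/2) = 0.24 × √(233/2) = 2.5904
Critical value for a one-sided test at α = 0.01: z_α = 2.326.
Power = P(Z > 2.326 − δ) = Φ(0.264) = 0.6041.

Power ≈ 0.604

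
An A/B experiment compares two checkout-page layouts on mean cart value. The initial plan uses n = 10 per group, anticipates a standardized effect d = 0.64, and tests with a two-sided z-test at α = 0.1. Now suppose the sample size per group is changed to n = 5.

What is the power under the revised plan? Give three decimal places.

With n = 5 per group: δ = d·√(n/2) = 0.64 × √(5/2) = 1.0119. Critical value z_{0.05} = 1.645.
Revised power = Φ(δ − 1.645) + Φ(−δ − 1.645) = Φ(-0.633) + Φ(-2.657) = 0.2634 + 0.0039 = 0.2673.

Power ≈ 0.267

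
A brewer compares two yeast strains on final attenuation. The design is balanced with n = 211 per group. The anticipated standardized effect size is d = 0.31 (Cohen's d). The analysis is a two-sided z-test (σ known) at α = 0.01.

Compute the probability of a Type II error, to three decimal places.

β ≈ 0.272

Noncentrality parameter: δ = d·√(n/2) = 0.31 × √(211/2) = 3.1841
Critical value for a two-sided test at α = 0.01: z_{α/2} = 2.576.
Power = Φ(δ − 2.576) + Φ(−δ − 2.576) = Φ(0.608) + Φ(-5.760) = 0.7285 + 0.0000 = 0.7285.
Type II error: β = 1 − power = 1 − 0.7285 = 0.2715.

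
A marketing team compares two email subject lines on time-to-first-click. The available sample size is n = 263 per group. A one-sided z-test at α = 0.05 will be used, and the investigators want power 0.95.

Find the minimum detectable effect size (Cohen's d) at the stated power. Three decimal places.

d ≈ 0.287

Required noncentrality: δ = z_{0.05} + z_{0.05} = 1.645 + 1.645 = 3.290.
δ = d·√(n/2) ⇒ d = δ/√(n/2) = 3.290/√(263/2) = 0.2869.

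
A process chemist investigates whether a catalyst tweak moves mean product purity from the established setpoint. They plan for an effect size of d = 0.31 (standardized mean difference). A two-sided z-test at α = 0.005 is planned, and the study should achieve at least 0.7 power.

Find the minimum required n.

n = 116

For power 0.7 need Φ(δ − z_{0.0025}) = 0.7, so δ = z_{0.0025} + z_{0.30} = 2.807 + 0.524 = 3.331.
(Ignoring the negligible lower-tail rejection probability gives the usual closed-form inversion.)
δ = d·√n ⇒ n = (δ/d)² = (3.331 / 0.31)² = 115.49.
Rounding up, n = 116.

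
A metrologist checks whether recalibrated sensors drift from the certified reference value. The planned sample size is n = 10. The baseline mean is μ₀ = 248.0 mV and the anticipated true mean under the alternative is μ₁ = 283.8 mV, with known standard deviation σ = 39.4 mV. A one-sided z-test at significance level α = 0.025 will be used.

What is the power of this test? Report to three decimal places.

Power ≈ 0.819

Standardized effect: d = |μ₁ − μ₀| / σ = |283.8 − 248.0| / 39.4 = 0.9086
Noncentrality parameter: δ = d·√n = 0.9086 × √10 = 2.8733
Critical value for a one-sided test at α = 0.025: z_α = 1.960.
Power = Φ(δ − 1.960) = Φ(0.913) = 0.8195.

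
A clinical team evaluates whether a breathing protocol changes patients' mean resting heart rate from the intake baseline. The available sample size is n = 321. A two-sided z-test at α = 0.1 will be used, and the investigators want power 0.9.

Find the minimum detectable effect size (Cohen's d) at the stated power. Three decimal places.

d ≈ 0.163

Required noncentrality: δ = z_{0.05} + z_{0.10} = 1.645 + 1.282 = 2.926.
(Lower-tail contribution to power is negligible for δ > 0.)
δ = d·√n ⇒ d = δ/√n = 2.926/√321 = 0.1633.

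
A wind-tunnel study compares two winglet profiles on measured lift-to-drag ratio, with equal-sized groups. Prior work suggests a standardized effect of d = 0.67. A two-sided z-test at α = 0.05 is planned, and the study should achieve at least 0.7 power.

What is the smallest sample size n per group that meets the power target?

For power 0.7 need Φ(δ − z_{0.025}) = 0.7, so δ = z_{0.025} + z_{0.30} = 1.960 + 0.524 = 2.484.
(The Φ(−δ − z_{α/2}) term is vanishingly small for δ > 0 and is dropped in the standard sample-size formula.)
δ = d·√(n/2) ⇒ n = 2(δ/d)² = 2 × (2.484 / 0.67)² = 27.50.
Round up to the next whole unit.

n = 28 per group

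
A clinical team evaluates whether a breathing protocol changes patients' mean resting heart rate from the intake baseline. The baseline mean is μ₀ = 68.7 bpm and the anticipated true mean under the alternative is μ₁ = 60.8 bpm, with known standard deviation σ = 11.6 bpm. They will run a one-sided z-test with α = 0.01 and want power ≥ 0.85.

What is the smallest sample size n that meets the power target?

Standardized effect: d = |μ₁ − μ₀| / σ = |60.8 − 68.7| / 11.6 = 0.6810
Set Φ(δ − 2.326) = 0.85; then δ − 2.326 = Φ⁻¹(0.85) = 1.036, giving δ = 3.363.
δ = d·√n ⇒ n = (δ/d)² = (3.363 / 0.6810)² = 24.38.
Rounding up, n = 25.

n = 25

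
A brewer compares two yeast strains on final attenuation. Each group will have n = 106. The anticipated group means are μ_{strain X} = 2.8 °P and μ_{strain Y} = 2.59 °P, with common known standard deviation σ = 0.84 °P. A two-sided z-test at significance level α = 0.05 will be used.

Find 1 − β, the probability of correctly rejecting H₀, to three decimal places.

Power ≈ 0.444

Standardized effect: d = |μ_{strain X} − μ_{strain Y}| / σ = |2.8 − 2.59| / 0.84 = 0.2500
Noncentrality parameter: δ = d·√(n/2) = 0.2500 × √(106/2) = 1.8200
Critical value for a two-sided test at α = 0.05: z_{α/2} = 1.960.
Power = Φ(δ − 1.960) + Φ(−δ − 1.960) = Φ(-0.140) + Φ(-3.780) = 0.4444 + 0.0001 = 0.4444.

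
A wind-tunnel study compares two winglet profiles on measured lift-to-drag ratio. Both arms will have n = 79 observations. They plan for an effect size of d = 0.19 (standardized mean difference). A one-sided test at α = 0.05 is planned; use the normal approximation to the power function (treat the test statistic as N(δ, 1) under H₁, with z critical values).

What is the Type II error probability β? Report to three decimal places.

Noncentrality parameter: δ = d·√(n/2) = 0.19 × √(79/2) = 1.1941
One-sided α = 0.05 → critical value z_{0.05} = 1.645.
Power = P(Z > 1.645 − δ) = Φ(-0.451) = 0.3261.
Type II error: β = 1 − power = 1 − 0.3261 = 0.6739.

β ≈ 0.674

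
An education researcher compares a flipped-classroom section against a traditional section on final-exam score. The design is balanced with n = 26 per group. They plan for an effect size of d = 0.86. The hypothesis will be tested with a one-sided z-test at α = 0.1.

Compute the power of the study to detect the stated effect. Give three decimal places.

Noncentrality parameter: λ = d·√(n/2) = 0.86 × √(26/2) = 3.1008
Critical value for a one-sided test at α = 0.1: z_α = 1.282.
Power = Φ(λ − 1.282) = Φ(1.819) = 0.9656.

Power ≈ 0.966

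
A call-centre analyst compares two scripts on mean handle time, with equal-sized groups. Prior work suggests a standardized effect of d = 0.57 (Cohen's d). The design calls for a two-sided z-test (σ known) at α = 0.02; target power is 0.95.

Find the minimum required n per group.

Set Φ(δ − 2.326) = 0.95; then δ − 2.326 = Φ⁻¹(0.95) = 1.645, giving δ = 3.971.
(The Φ(−δ − z_{α/2}) term is vanishingly small for δ > 0 and is dropped in the standard sample-size formula.)
δ = d·√(n/2) ⇒ n = 2(δ/d)² = 2 × (3.971 / 0.57)² = 97.08.
Round up to the next whole unit.

n = 98 per group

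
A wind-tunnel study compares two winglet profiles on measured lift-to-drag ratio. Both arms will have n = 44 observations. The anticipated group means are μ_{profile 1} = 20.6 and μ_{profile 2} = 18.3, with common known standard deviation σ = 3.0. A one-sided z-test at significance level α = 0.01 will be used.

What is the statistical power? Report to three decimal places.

Standardized effect: d = |μ_{profile 1} − μ_{profile 2}| / σ = |20.6 − 18.3| / 3.0 = 0.7667
Noncentrality parameter: δ = d·√(n/2) = 0.7667 × √(44/2) = 3.5960
One-sided α = 0.01 → critical value z_{0.01} = 2.326.
Power = P(Z > 2.326 − δ) = Φ(1.270) = 0.8979.

Power ≈ 0.898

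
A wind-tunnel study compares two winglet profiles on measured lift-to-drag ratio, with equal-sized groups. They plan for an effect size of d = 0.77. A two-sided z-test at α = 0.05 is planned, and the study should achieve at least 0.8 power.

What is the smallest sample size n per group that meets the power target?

For power 0.8 need Φ(δ − z_{0.025}) = 0.8, so δ = z_{0.025} + z_{0.20} = 1.960 + 0.842 = 2.802.
(For δ > 0 the lower-tail rejection region contributes negligibly to power, so the one-term inversion is standard.)
δ = d·√(n/2) ⇒ n = 2(δ/d)² = 2 × (2.802 / 0.77)² = 26.48.
Round up to the next whole unit.

n = 27 per group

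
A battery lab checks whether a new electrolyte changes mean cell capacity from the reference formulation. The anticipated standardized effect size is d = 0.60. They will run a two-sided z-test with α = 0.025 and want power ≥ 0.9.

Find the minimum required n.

For power 0.9 need Φ(δ − z_{0.0125}) = 0.9, so δ = z_{0.0125} + z_{0.10} = 2.241 + 1.282 = 3.523.
(The Φ(−δ − z_{α/2}) term is vanishingly small for δ > 0 and is dropped in the standard sample-size formula.)
δ = d·√n ⇒ n = (δ/d)² = (3.523 / 0.60)² = 34.48.
Rounding up, n = 35.

n = 35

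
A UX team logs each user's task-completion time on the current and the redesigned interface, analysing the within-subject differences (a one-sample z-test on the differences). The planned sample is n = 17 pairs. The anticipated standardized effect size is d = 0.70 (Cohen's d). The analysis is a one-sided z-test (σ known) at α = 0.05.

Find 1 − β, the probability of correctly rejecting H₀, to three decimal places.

Noncentrality parameter: δ = d·√n = 0.70 × √17 = 2.8862
Critical value for a one-sided test at α = 0.05: z_α = 1.645.
Power = Φ(δ − 1.645) = Φ(1.241) = 0.8928.

Power ≈ 0.893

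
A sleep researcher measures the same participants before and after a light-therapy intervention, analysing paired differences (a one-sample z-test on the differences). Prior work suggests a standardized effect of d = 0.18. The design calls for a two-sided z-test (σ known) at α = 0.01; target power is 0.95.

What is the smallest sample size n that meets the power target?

Set Φ(δ − 2.576) = 0.95; then δ − 2.576 = Φ⁻¹(0.95) = 1.645, giving δ = 4.221.
(For δ > 0 the lower-tail rejection region contributes negligibly to power, so the one-term inversion is standard.)
δ = d·√n ⇒ n = (δ/d)² = (4.221 / 0.18)² = 549.82.
Rounding up, n = 550.

n = 550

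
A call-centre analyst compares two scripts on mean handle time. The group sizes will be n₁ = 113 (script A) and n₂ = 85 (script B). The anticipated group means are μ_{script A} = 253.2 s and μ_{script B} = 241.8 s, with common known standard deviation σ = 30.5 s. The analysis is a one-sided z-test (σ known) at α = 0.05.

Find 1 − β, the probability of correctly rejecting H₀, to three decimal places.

Standardized effect: d = |μ_{script A} − μ_{script B}| / σ = |253.2 − 241.8| / 30.5 = 0.3738
Noncentrality parameter: δ = d / √(1/n₁ + 1/n₂) = 0.3738 / √(1/113 + 1/85) = 2.6033
One-sided α = 0.05 → critical value z_{0.05} = 1.645.
Power = Φ(δ − 1.645) = Φ(0.958) = 0.8311.

Power ≈ 0.831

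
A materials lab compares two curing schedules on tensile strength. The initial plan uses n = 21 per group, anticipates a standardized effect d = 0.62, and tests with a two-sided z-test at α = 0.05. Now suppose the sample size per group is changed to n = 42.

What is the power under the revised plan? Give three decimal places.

With n = 42 per group: δ = d·√(n/2) = 0.62 × √(42/2) = 2.8412. Critical value z_{0.025} = 1.960.
Revised power = Φ(δ − 1.960) + Φ(−δ − 1.960) = Φ(0.881) + Φ(-4.801) = 0.8109 + 0.0000 = 0.8109.

Power ≈ 0.811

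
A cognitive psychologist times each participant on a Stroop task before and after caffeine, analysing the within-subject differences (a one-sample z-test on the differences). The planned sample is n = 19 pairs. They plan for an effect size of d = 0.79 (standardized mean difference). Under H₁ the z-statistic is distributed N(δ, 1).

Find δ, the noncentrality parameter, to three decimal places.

δ ≈ 3.444

The noncentrality parameter scales effect size by the design's sample-size factor: δ = d·√n = 0.79 × √19 = 3.4435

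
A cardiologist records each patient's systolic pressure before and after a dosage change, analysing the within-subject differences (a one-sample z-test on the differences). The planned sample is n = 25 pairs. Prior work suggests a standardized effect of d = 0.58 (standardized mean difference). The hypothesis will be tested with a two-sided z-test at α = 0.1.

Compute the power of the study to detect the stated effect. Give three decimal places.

Power ≈ 0.895

Noncentrality parameter: δ = d·√n = 0.58 × √25 = 2.9000
Critical value for a two-sided test at α = 0.1: z_{α/2} = 1.645.
Power = Φ(δ − 1.645) + Φ(−δ − 1.645) = Φ(1.255) + Φ(-4.545) = 0.8953 + 0.0000 = 0.8953.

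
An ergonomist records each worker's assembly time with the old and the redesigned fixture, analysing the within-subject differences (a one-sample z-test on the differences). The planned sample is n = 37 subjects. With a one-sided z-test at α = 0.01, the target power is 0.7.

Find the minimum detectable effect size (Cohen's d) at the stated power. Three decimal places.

Required noncentrality: δ = z_{0.01} + z_{0.30} = 2.326 + 0.524 = 2.851.
δ = d·√n ⇒ d = δ/√n = 2.851/√37 = 0.4687.

d ≈ 0.469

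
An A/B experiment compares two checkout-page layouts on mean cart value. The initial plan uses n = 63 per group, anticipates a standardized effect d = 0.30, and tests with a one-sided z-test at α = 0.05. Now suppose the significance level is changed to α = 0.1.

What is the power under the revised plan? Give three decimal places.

Power ≈ 0.656

δ = d·√(n/2) = 0.30 × √(63/2) = 1.6837 (unchanged). New critical value: z_{0.1} = 1.282.
Revised power = P(Z > 1.282 − δ) = Φ(0.402) = 0.6562.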